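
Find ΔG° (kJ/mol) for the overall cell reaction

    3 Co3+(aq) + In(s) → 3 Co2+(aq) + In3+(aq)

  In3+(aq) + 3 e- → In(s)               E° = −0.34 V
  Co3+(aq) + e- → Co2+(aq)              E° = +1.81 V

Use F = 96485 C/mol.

−622 kJ/mol

In the reaction as written Co3+(aq) is reduced, so the Co³⁺/Co²⁺ couple is the cathode and In³⁺/In is the anode.
E°cell = +1.81 − (−0.34) = +2.15 V; balancing electrons gives n = 3.
ΔG° = −nFE°cell = −(3)(96485)(+2.15) J/mol = −622 kJ/mol.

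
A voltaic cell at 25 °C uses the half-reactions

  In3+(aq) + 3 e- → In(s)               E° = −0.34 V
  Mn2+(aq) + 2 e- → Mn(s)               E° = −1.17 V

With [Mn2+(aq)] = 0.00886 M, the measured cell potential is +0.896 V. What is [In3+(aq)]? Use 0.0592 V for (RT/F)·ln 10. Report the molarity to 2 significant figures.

The In³⁺/In couple has the larger reduction potential, so it is the cathode: E°cell = −0.34 − (−1.17) = +0.83 V and n = 6.
From the Nernst equation, log Q = n(E° − E)/0.0592 = 6·(+0.83 − (+0.896))/0.0592 = −6.689.
The balanced reaction is 2 In3+(aq) + 3 Mn(s) → 2 In(s) + 3 Mn2+(aq), so Q = [Mn2+(aq)]^3 / [In3+(aq)]^2.
Substituting the known concentrations and solving, log [In3+(aq)] = 0.266 and [In3+(aq)] = 1.8 M.

1.8 M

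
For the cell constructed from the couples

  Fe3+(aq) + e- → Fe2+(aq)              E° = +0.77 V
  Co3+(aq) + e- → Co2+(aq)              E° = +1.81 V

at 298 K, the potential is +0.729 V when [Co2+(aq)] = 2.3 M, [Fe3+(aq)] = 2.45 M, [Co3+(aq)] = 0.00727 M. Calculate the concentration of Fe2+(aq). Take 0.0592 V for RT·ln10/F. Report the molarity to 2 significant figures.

0.0043 M

Co³⁺/Co²⁺ is the cathode (higher E°); E°cell = +1.81 − (+0.77) = +1.04 V with n = 1.
From the Nernst equation, log Q = n(E° − E)/0.0592 = 1·(+1.04 − (+0.729))/0.0592 = 5.253.
For Co3+(aq) + Fe2+(aq) → Co2+(aq) + Fe3+(aq), the reaction quotient is Q = ([Co2+(aq)]·[Fe3+(aq)]) / ([Co3+(aq)]·[Fe2+(aq)]).
Solving for the unknown gives log [Fe2+(aq)] = −2.364, so [Fe2+(aq)] ≈ 0.0043 M.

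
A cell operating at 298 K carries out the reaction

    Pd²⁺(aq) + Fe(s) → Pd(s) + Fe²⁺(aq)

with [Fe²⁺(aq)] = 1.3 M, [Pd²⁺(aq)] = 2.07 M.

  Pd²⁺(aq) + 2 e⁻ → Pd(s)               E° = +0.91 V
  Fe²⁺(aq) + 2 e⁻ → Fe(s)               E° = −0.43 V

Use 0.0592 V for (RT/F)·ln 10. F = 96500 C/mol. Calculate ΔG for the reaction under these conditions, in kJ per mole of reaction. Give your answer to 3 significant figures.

−260 kJ/mol

With Pd²⁺/Pd reduced at the cathode, E°cell = +0.91 − (−0.43) = +1.34 V and n = 2.
Here Q = [Fe²⁺(aq)] / [Pd²⁺(aq)] = 0.628 (log Q = −0.202), giving E = +1.34 − (0.0592/2)·(−0.202) = +1.3460 V.
Finally ΔG = −nFE = −(2)(96500 C/mol)(+1.3460 V) = −260 kJ/mol.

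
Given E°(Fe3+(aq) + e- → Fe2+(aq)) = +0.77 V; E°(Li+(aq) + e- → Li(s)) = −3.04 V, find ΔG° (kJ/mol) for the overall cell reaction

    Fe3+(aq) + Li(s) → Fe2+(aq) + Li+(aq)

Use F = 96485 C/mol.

−368 kJ/mol

In the reaction as written Fe3+(aq) is reduced, so the Fe³⁺/Fe²⁺ couple is the cathode and Li⁺/Li is the anode.
E°cell = +0.77 − (−3.04) = +3.81 V; balancing electrons gives n = 1.
ΔG° = −nFE°cell = −(1)(96485)(+3.81) J/mol = −368 kJ/mol.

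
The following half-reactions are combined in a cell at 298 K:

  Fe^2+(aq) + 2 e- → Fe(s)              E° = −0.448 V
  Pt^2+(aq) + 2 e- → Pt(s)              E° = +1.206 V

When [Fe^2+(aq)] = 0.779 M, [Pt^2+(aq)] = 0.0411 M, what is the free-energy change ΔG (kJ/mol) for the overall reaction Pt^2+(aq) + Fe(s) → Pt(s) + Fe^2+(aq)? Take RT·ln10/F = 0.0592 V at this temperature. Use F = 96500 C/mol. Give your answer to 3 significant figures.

−312 kJ/mol

With Pt²⁺/Pt reduced at the cathode, E°cell = +1.206 − (−0.448) = +1.654 V and n = 2.
Q = [Fe^2+(aq)] / [Pt^2+(aq)] = 19, so log Q = 1.278 and E = +1.654 − (0.0592/2)(1.278) = +1.6162 V.
Finally ΔG = −nFE = −(2)(96500 C/mol)(+1.6162 V) = −312 kJ/mol.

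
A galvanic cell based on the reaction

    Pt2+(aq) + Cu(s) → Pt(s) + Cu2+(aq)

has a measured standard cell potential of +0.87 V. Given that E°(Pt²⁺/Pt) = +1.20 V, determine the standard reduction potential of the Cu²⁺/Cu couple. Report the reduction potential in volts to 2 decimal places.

+0.33 V

In the reaction as written the Pt²⁺/Pt couple is reduced (cathode) and Cu²⁺/Cu is oxidized (anode), so E°cell = E°(Pt²⁺/Pt) − E°(Cu²⁺/Cu).
E°(Cu²⁺/Cu) = E°(cathode) − E°cell = +1.20 − (+0.87) = +0.33 V.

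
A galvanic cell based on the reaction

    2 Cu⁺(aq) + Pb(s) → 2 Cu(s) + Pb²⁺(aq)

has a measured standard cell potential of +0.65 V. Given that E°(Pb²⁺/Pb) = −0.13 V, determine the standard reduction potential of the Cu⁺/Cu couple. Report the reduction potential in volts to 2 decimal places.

+0.52 V

In the reaction as written the Cu⁺/Cu couple is reduced (cathode) and Pb²⁺/Pb is oxidized (anode), so E°cell = E°(Cu⁺/Cu) − E°(Pb²⁺/Pb).
E°(Cu⁺/Cu) = E°cell + E°(anode) = +0.65 + (−0.13) = +0.52 V.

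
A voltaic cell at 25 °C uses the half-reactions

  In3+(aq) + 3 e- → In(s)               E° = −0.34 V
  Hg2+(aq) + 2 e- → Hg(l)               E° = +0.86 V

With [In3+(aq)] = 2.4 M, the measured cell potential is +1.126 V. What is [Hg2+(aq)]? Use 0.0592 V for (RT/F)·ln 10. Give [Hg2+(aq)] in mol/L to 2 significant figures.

0.0057 M

With Hg²⁺/Hg at the cathode and In³⁺/In at the anode, E°cell = +0.86 − (−0.34) = +1.20 V (n = 6).
From the Nernst equation, log Q = n(E° − E)/0.0592 = 6·(+1.20 − (+1.126))/0.0592 = 7.500.
Balancing electrons gives 3 Hg2+(aq) + 2 In(s) → 3 Hg(l) + 2 In3+(aq); thus Q = [In3+(aq)]^2 / [Hg2+(aq)]^3.
Substituting the known concentrations and solving, log [Hg2+(aq)] = −2.247 and [Hg2+(aq)] = 0.0057 M.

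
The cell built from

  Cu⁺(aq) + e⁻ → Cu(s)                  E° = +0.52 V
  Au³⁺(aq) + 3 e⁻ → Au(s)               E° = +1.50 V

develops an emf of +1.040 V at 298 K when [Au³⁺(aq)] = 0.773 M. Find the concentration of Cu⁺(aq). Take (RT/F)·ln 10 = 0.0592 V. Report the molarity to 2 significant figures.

With Au³⁺/Au at the cathode and Cu⁺/Cu at the anode, E°cell = +1.50 − (+0.52) = +0.98 V (n = 3).
From the Nernst equation, log Q = n(E° − E)/0.0592 = 3·(+0.98 − (+1.040))/0.0592 = −3.041.
The balanced reaction is Au³⁺(aq) + 3 Cu(s) → Au(s) + 3 Cu⁺(aq), so Q = [Cu⁺(aq)]^3 / [Au³⁺(aq)].
Isolating [Cu⁺(aq)] in Q = 10^{−3.041} yields log [Cu⁺(aq)] = −1.051, i.e. 0.089 M.

0.089 M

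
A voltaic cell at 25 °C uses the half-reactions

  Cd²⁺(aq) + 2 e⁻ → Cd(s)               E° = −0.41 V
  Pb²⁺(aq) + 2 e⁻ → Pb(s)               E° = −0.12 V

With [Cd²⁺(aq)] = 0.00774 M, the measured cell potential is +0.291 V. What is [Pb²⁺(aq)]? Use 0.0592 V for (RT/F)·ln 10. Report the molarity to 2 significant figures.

With Pb²⁺/Pb at the cathode and Cd²⁺/Cd at the anode, E°cell = −0.12 − (−0.41) = +0.29 V (n = 2).
Rearranging E = E° − (0.0592/n)·log Q gives log Q = 2(+0.29 − (+0.291))/0.0592 = −0.034.
Balancing electrons gives Pb²⁺(aq) + Cd(s) → Pb(s) + Cd²⁺(aq); thus Q = [Cd²⁺(aq)] / [Pb²⁺(aq)].
Substituting the known concentrations and solving, log [Pb²⁺(aq)] = −2.077 and [Pb²⁺(aq)] = 0.0084 M.

0.0084 M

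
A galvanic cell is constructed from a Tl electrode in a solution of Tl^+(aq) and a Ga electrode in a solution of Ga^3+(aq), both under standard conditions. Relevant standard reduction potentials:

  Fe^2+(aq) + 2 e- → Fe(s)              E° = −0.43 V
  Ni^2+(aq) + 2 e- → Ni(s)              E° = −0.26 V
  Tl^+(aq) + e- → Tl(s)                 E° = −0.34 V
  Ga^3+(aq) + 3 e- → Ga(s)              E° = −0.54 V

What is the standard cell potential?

+0.20 V

The Tl⁺/Tl couple has the higher E°, so Tl ion is reduced (cathode) and Ga is oxidized (anode).
E°cell = E°(cathode) − E°(anode) = −0.34 − (−0.54) = +0.20 V.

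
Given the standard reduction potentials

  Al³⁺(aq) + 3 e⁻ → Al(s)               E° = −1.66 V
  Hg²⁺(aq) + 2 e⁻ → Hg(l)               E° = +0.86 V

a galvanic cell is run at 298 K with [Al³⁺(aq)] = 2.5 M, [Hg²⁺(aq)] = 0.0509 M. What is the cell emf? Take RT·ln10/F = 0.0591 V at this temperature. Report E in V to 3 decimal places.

The Hg²⁺/Hg couple has the more positive E°, so it is the cathode; Al³⁺/Al is the anode.
E°cell = E°cat − E°an = +0.86 − (−1.66) = +2.52 V; n = 6.
Balancing gives 3 Hg²⁺(aq) + 2 Al(s) → 3 Hg(l) + 2 Al³⁺(aq); hence Q = [Al³⁺(aq)]^2 / [Hg²⁺(aq)]^3 = 4.74×10^4 (log Q = 4.676).
Applying E = E° − (RT ln10/nF)·log Q gives +2.52 − (0.0591/6)(4.676) = +2.474 V.

+2.474 V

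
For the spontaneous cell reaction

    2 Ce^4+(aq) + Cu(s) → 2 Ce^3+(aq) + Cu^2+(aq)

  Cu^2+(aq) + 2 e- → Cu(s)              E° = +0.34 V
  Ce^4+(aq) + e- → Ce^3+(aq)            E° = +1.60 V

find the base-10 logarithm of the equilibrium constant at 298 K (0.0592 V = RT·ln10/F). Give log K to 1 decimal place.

log K = 42.6

The Ce⁴⁺/Ce³⁺ couple is reduced (cathode); E°cell = +1.60 − (+0.34) = +1.26 V with n = 2.
At equilibrium E = 0, so log K = nE°cell / 0.0592 = (2)(+1.26) / 0.0592 = 42.6.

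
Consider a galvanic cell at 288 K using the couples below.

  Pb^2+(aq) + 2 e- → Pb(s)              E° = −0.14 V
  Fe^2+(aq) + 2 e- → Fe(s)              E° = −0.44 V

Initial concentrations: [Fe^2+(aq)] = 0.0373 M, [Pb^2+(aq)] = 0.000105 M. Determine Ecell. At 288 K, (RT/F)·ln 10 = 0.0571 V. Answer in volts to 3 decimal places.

Pb²⁺/Pb is reduced (cathode, E° = −0.14 V) and Fe²⁺/Fe is oxidized (anode).
E°cell = −0.14 − (−0.44) = +0.30 V, with n = 2 electrons transferred.
For the overall reaction Pb^2+(aq) + Fe(s) → Pb(s) + Fe^2+(aq), Q = [Fe^2+(aq)] / [Pb^2+(aq)] = 355, giving log Q = 2.551.
E = E° − (0.0571/n)·log Q = +0.30 − (0.0571/2)(2.551) = +0.227 V.

+0.227 V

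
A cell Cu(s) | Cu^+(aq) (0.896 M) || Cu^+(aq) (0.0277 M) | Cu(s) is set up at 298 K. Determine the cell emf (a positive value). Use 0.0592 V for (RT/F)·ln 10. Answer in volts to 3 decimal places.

For a concentration cell E°cell = 0, since both electrodes use the same couple.
The compartment with the higher Cu^+(aq) concentration (0.896 M) acts as the cathode; ions are reduced there and produced at the dilute (0.0277 M) anode.
With n = 1, Ecell = −(0.0592/1)·log([dilute]/[conc]) = −(0.0592/1)·log(0.0277/0.896) = +0.089 V.

0.089 V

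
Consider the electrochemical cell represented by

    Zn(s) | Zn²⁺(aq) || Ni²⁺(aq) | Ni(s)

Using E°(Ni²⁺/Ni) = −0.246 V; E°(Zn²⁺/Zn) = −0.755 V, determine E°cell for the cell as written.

+0.509 V

By convention the left-hand electrode in cell notation is the anode (oxidation) and the right-hand electrode is the cathode (reduction).
E°cell = E°(right) − E°(left) = −0.246 − (−0.755) = +0.509 V.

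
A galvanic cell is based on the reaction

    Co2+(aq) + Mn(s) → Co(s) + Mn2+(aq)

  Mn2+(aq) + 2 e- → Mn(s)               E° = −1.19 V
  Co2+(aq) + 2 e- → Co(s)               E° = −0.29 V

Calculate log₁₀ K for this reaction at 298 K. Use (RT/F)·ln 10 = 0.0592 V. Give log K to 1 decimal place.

log K = 30.4

The Co²⁺/Co couple is reduced (cathode); E°cell = −0.29 − (−1.19) = +0.90 V with n = 2.
At equilibrium E = 0, so log K = nE°cell / 0.0592 = (2)(+0.90) / 0.0592 = 30.4.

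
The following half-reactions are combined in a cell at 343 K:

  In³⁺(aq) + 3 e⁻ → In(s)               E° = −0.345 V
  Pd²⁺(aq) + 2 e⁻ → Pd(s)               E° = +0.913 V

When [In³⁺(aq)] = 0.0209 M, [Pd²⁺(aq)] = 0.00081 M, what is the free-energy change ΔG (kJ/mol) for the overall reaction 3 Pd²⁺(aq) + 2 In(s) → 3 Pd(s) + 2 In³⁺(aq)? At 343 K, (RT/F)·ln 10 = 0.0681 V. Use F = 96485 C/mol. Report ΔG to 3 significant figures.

−689 kJ/mol

The standard cell potential is +0.913 − (−0.345) = +1.258 V, with n = 6 electrons in the balanced equation.
Here Q = [In³⁺(aq)]^2 / [Pd²⁺(aq)]^3 = 8.22×10^5 (log Q = 5.915), giving E = +1.258 − (0.0681/6)·(5.915) = +1.1909 V.
ΔG = −nFE = −(6)(96485)(+1.1909) J/mol = −689 kJ/mol.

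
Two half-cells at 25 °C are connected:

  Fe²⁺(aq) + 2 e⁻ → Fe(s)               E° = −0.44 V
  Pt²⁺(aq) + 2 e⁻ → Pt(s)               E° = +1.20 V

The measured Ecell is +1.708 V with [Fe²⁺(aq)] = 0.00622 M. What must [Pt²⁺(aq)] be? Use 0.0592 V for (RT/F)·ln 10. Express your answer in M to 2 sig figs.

Pt²⁺/Pt is the cathode (higher E°); E°cell = +1.20 − (−0.44) = +1.64 V with n = 2.
From the Nernst equation, log Q = n(E° − E)/0.0592 = 2·(+1.64 − (+1.708))/0.0592 = −2.297.
Balancing electrons gives Pt²⁺(aq) + Fe(s) → Pt(s) + Fe²⁺(aq); thus Q = [Fe²⁺(aq)] / [Pt²⁺(aq)].
Substituting the known concentrations and solving, log [Pt²⁺(aq)] = 0.091 and [Pt²⁺(aq)] = 1.2 M.

1.2 M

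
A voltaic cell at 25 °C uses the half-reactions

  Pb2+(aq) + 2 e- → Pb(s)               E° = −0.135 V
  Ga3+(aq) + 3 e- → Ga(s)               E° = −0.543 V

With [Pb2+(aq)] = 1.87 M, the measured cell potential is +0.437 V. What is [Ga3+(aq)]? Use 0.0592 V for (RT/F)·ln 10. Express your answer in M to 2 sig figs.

0.087 M

The Pb²⁺/Pb couple has the larger reduction potential, so it is the cathode: E°cell = −0.135 − (−0.543) = +0.408 V and n = 6.
From the Nernst equation, log Q = n(E° − E)/0.0592 = 6·(+0.408 − (+0.437))/0.0592 = −2.939.
For 3 Pb2+(aq) + 2 Ga(s) → 3 Pb(s) + 2 Ga3+(aq), the reaction quotient is Q = [Ga3+(aq)]^2 / [Pb2+(aq)]^3.
Isolating [Ga3+(aq)] in Q = 10^{−2.939} yields log [Ga3+(aq)] = −1.062, i.e. 0.087 M.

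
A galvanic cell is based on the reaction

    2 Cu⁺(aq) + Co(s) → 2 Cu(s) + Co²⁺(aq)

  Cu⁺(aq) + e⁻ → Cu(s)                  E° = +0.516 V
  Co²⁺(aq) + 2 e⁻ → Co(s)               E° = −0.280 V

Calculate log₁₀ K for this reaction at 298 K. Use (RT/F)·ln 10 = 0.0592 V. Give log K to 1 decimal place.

log K = 26.9

The Cu⁺/Cu couple is reduced (cathode); E°cell = +0.516 − (−0.280) = +0.796 V with n = 2.
At equilibrium E = 0, so log K = nE°cell / 0.0592 = (2)(+0.796) / 0.0592 = 26.9.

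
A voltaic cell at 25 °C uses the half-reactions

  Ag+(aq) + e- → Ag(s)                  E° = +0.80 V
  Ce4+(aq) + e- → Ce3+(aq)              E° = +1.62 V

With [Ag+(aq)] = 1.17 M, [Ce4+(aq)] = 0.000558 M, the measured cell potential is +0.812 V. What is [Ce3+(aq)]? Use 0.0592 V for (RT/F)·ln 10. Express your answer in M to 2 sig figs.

The Ce⁴⁺/Ce³⁺ couple has the larger reduction potential, so it is the cathode: E°cell = +1.62 − (+0.80) = +0.82 V and n = 1.
Rearranging E = E° − (0.0592/n)·log Q gives log Q = 1(+0.82 − (+0.812))/0.0592 = 0.135.
Balancing electrons gives Ce4+(aq) + Ag(s) → Ce3+(aq) + Ag+(aq); thus Q = ([Ce3+(aq)]·[Ag+(aq)]) / [Ce4+(aq)].
Substituting the known concentrations and solving, log [Ce3+(aq)] = −3.187 and [Ce3+(aq)] = 0.00065 M.

0.00065 M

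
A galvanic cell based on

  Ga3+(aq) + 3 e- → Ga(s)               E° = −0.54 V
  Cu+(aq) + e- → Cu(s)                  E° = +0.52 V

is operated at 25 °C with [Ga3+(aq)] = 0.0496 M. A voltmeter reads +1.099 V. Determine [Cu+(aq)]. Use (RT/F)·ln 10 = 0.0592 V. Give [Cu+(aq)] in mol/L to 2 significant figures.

Cu⁺/Cu is the cathode (higher E°); E°cell = +0.52 − (−0.54) = +1.06 V with n = 3.
Since E = E° − (0.0592/n)·log Q, log Q = n(E° − E)/0.0592 = −1.976.
The balanced reaction is 3 Cu+(aq) + Ga(s) → 3 Cu(s) + Ga3+(aq), so Q = [Ga3+(aq)] / [Cu+(aq)]^3.
Substituting the known concentrations and solving, log [Cu+(aq)] = 0.224 and [Cu+(aq)] = 1.7 M.

1.7 M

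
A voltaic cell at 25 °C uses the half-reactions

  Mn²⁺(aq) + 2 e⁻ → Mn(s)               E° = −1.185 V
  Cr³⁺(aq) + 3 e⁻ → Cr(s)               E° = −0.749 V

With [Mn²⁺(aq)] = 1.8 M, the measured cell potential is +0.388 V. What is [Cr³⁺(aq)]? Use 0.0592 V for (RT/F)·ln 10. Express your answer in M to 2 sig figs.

0.0089 M

With Cr³⁺/Cr at the cathode and Mn²⁺/Mn at the anode, E°cell = −0.749 − (−1.185) = +0.436 V (n = 6).
Since E = E° − (0.0592/n)·log Q, log Q = n(E° − E)/0.0592 = 4.865.
The balanced reaction is 2 Cr³⁺(aq) + 3 Mn(s) → 2 Cr(s) + 3 Mn²⁺(aq), so Q = [Mn²⁺(aq)]^3 / [Cr³⁺(aq)]^2.
Isolating [Cr³⁺(aq)] in Q = 10^{4.865} yields log [Cr³⁺(aq)] = −2.050, i.e. 0.0089 M.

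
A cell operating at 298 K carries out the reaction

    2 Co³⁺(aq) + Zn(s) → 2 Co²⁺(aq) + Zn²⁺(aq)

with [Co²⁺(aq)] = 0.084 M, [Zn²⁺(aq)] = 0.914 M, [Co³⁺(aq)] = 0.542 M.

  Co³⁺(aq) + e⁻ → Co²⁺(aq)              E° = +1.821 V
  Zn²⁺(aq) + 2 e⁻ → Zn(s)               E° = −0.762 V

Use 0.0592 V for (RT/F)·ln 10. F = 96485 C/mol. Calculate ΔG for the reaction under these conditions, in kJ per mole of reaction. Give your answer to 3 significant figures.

−508 kJ/mol

E°cell = +1.821 − (−0.762) = +2.583 V; the balanced reaction transfers n = 2 electrons.
Q = ([Co²⁺(aq)]^2·[Zn²⁺(aq)]) / [Co³⁺(aq)]^2 = 0.022, so log Q = −1.658 and E = +2.583 − (0.0592/2)(−1.658) = +2.6321 V.
Finally ΔG = −nFE = −(2)(96485 C/mol)(+2.6321 V) = −508 kJ/mol.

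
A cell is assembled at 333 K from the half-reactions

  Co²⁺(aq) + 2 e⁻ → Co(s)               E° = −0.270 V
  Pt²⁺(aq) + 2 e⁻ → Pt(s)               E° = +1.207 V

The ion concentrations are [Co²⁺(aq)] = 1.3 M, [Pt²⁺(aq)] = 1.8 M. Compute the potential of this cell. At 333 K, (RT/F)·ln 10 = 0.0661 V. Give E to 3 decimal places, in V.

Pt²⁺/Pt is reduced (cathode, E° = +1.207 V) and Co²⁺/Co is oxidized (anode).
E°cell = E°cat − E°an = +1.207 − (−0.270) = +1.477 V; n = 2.
For the overall reaction Pt²⁺(aq) + Co(s) → Pt(s) + Co²⁺(aq), Q = [Co²⁺(aq)] / [Pt²⁺(aq)] = 0.722, giving log Q = −0.141.
E = E° − (0.0661/n)·log Q = +1.477 − (0.0661/2)(−0.141) = +1.482 V.

+1.482 V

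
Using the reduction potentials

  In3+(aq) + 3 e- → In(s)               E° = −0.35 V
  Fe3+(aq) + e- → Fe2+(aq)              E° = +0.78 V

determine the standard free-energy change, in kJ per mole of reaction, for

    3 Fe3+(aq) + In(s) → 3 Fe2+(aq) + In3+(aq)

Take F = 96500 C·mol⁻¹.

In the reaction as written Fe3+(aq) is reduced, so the Fe³⁺/Fe²⁺ couple is the cathode and In³⁺/In is the anode.
E°cell = +0.78 − (−0.35) = +1.13 V; balancing electrons gives n = 3.
ΔG° = −nFE°cell = −(3)(96500)(+1.13) J/mol = −327 kJ/mol.

−327 kJ/mol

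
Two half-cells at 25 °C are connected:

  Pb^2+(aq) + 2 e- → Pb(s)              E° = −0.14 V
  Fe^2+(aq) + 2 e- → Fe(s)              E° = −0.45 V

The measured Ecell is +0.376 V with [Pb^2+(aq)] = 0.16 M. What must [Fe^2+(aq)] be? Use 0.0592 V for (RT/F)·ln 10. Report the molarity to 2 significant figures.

The Pb²⁺/Pb couple has the larger reduction potential, so it is the cathode: E°cell = −0.14 − (−0.45) = +0.31 V and n = 2.
Rearranging E = E° − (0.0592/n)·log Q gives log Q = 2(+0.31 − (+0.376))/0.0592 = −2.230.
Balancing electrons gives Pb^2+(aq) + Fe(s) → Pb(s) + Fe^2+(aq); thus Q = [Fe^2+(aq)] / [Pb^2+(aq)].
Isolating [Fe^2+(aq)] in Q = 10^{−2.230} yields log [Fe^2+(aq)] = −3.026, i.e. 0.00094 M.

0.00094 M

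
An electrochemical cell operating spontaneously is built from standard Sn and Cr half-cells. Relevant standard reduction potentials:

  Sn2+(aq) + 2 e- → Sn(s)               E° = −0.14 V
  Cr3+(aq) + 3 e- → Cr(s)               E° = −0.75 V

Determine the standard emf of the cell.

Of the two couples in this cell, the one with the more positive reduction potential is reduced at the cathode: here that is Sn²⁺/Sn (−0.14 V); Cr³⁺/Cr (−0.75 V) is the anode.
E°cell = E°(cathode) − E°(anode) = −0.14 − (−0.75) = +0.61 V.

+0.61 V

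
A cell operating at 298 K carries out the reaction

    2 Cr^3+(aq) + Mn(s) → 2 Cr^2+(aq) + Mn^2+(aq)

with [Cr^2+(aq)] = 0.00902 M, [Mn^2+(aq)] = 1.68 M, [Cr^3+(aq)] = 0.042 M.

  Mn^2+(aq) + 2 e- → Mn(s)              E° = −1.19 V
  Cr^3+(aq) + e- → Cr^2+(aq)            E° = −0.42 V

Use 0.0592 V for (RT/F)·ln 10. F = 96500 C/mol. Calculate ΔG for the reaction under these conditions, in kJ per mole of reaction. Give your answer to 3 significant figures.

−155 kJ/mol

The standard cell potential is −0.42 − (−1.19) = +0.77 V, with n = 2 electrons in the balanced equation.
Q = ([Cr^2+(aq)]^2·[Mn^2+(aq)]) / [Cr^3+(aq)]^2 = 0.0775, so log Q = −1.111 and E = +0.77 − (0.0592/2)(−1.111) = +0.8029 V.
Finally ΔG = −nFE = −(2)(96500 C/mol)(+0.8029 V) = −155 kJ/mol.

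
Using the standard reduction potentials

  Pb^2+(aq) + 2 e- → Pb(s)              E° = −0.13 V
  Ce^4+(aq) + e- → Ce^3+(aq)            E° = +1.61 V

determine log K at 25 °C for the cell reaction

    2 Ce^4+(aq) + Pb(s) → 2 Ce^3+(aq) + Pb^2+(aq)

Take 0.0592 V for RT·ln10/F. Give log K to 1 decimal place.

log K = 58.8

The Ce⁴⁺/Ce³⁺ couple is reduced (cathode); E°cell = +1.61 − (−0.13) = +1.74 V with n = 2.
At equilibrium E = 0, so log K = nE°cell / 0.0592 = (2)(+1.74) / 0.0592 = 58.8.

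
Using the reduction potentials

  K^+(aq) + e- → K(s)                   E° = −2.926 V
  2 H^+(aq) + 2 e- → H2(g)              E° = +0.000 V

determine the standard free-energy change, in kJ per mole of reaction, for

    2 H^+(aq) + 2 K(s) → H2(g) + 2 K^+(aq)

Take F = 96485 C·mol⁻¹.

In the reaction as written H^+(aq) is reduced, so the 2H⁺/H₂ couple is the cathode and K⁺/K is the anode.
E°cell = +0.000 − (−2.926) = +2.926 V; balancing electrons gives n = 2.
ΔG° = −nFE°cell = −(2)(96485)(+2.926) J/mol = −565 kJ/mol.

−565 kJ/mol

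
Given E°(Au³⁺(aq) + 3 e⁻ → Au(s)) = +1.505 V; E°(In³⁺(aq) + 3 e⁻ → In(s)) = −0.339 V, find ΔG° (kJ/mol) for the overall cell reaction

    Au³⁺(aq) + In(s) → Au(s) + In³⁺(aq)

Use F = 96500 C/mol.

−534 kJ/mol

In the reaction as written Au³⁺(aq) is reduced, so the Au³⁺/Au couple is the cathode and In³⁺/In is the anode.
E°cell = +1.505 − (−0.339) = +1.844 V; balancing electrons gives n = 3.
ΔG° = −nFE°cell = −(3)(96500)(+1.844) J/mol = −534 kJ/mol.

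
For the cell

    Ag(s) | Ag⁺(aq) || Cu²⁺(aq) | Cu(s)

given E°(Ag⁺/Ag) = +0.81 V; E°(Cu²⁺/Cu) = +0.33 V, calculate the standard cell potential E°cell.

By convention the left-hand electrode in cell notation is the anode (oxidation) and the right-hand electrode is the cathode (reduction).
E°cell = E°(right) − E°(left) = +0.33 − (+0.81) = −0.48 V.
The negative sign shows that, as written, the cell would require an external voltage to drive the reaction.

−0.48 V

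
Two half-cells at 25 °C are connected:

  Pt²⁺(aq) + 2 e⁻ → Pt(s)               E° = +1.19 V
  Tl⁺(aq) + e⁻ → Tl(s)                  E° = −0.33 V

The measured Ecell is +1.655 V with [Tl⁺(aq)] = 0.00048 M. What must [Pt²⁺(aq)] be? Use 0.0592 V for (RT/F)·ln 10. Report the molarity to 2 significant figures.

0.0084 M

With Pt²⁺/Pt at the cathode and Tl⁺/Tl at the anode, E°cell = +1.19 − (−0.33) = +1.52 V (n = 2).
Rearranging E = E° − (0.0592/n)·log Q gives log Q = 2(+1.52 − (+1.655))/0.0592 = −4.561.
For Pt²⁺(aq) + 2 Tl(s) → Pt(s) + 2 Tl⁺(aq), the reaction quotient is Q = [Tl⁺(aq)]^2 / [Pt²⁺(aq)].
Substituting the known concentrations and solving, log [Pt²⁺(aq)] = −2.077 and [Pt²⁺(aq)] = 0.0084 M.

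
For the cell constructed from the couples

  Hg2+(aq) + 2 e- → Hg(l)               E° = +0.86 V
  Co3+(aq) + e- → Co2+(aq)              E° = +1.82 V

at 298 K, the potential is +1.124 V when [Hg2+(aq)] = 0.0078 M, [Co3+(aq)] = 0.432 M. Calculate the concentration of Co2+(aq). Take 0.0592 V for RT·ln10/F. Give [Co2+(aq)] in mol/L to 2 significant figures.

0.0083 M

The Co³⁺/Co²⁺ couple has the larger reduction potential, so it is the cathode: E°cell = +1.82 − (+0.86) = +0.96 V and n = 2.
Since E = E° − (0.0592/n)·log Q, log Q = n(E° − E)/0.0592 = −5.541.
Balancing electrons gives 2 Co3+(aq) + Hg(l) → 2 Co2+(aq) + Hg2+(aq); thus Q = ([Co2+(aq)]^2·[Hg2+(aq)]) / [Co3+(aq)]^2.
Substituting the known concentrations and solving, log [Co2+(aq)] = −2.081 and [Co2+(aq)] = 0.0083 M.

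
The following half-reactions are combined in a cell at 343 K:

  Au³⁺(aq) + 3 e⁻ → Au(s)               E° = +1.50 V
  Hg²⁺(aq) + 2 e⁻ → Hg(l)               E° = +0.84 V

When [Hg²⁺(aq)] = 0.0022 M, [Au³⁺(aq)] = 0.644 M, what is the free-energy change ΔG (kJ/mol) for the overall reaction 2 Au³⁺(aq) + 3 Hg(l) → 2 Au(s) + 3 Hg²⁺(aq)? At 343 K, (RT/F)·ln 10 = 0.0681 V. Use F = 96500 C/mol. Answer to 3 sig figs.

−432 kJ/mol

With Au³⁺/Au reduced at the cathode, E°cell = +1.50 − (+0.84) = +0.66 V and n = 6.
Here Q = [Hg²⁺(aq)]^3 / [Au³⁺(aq)]^2 = 2.57×10^−8 (log Q = −7.591), giving E = +0.66 − (0.0681/6)·(−7.591) = +0.7462 V.
Then ΔG = −nFE = −6 × 96500 × +0.7462 J/mol = −432 kJ/mol.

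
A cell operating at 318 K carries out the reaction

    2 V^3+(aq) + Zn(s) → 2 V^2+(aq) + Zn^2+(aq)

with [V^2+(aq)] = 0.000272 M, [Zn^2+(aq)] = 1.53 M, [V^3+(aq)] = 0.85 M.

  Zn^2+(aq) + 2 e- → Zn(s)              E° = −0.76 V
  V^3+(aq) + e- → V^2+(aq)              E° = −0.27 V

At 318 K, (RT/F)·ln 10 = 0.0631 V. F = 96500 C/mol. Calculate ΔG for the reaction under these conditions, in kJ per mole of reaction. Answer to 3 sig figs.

−136 kJ/mol

E°cell = −0.27 − (−0.76) = +0.49 V; the balanced reaction transfers n = 2 electrons.
Q = ([V^2+(aq)]^2·[Zn^2+(aq)]) / [V^3+(aq)]^2 = 1.57×10^−7, so log Q = −6.805 and E = +0.49 − (0.0631/2)(−6.805) = +0.7047 V.
ΔG = −nFE = −(2)(96500)(+0.7047) J/mol = −136 kJ/mol.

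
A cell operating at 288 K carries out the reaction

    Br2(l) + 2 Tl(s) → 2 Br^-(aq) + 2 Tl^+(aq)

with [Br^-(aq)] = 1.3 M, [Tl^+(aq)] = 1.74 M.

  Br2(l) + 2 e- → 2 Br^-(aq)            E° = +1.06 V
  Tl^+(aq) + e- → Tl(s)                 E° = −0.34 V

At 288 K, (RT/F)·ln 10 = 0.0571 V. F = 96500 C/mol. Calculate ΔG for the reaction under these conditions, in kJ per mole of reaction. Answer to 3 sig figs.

The standard cell potential is +1.06 − (−0.34) = +1.40 V, with n = 2 electrons in the balanced equation.
Here Q = [Br^-(aq)]^2·[Tl^+(aq)]^2 = 5.12 (log Q = 0.709), giving E = +1.40 − (0.0571/2)·(0.709) = +1.3798 V.
ΔG = −nFE = −(2)(96500)(+1.3798) J/mol = −266 kJ/mol.

−266 kJ/mol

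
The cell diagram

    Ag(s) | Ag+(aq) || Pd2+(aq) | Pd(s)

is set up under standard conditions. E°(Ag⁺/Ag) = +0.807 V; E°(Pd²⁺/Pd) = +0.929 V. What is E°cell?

+0.122 V

By convention the left-hand electrode in cell notation is the anode (oxidation) and the right-hand electrode is the cathode (reduction).
E°cell = E°(right) − E°(left) = +0.929 − (+0.807) = +0.122 V.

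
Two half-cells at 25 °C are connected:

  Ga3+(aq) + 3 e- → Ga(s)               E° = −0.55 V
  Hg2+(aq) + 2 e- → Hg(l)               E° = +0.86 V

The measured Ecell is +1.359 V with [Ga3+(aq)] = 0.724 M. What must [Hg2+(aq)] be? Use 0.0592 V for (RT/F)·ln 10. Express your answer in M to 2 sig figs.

Hg²⁺/Hg is the cathode (higher E°); E°cell = +0.86 − (−0.55) = +1.41 V with n = 6.
From the Nernst equation, log Q = n(E° − E)/0.0592 = 6·(+1.41 − (+1.359))/0.0592 = 5.169.
Balancing electrons gives 3 Hg2+(aq) + 2 Ga(s) → 3 Hg(l) + 2 Ga3+(aq); thus Q = [Ga3+(aq)]^2 / [Hg2+(aq)]^3.
Isolating [Hg2+(aq)] in Q = 10^{5.169} yields log [Hg2+(aq)] = −1.817, i.e. 0.015 M.

0.015 M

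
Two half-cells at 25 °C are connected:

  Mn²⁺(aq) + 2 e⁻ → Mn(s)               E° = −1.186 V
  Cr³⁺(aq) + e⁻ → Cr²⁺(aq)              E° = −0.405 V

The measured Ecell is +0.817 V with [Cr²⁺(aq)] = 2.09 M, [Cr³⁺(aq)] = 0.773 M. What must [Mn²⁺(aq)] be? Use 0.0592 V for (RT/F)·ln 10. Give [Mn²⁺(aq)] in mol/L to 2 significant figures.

The Cr³⁺/Cr²⁺ couple has the larger reduction potential, so it is the cathode: E°cell = −0.405 − (−1.186) = +0.781 V and n = 2.
Since E = E° − (0.0592/n)·log Q, log Q = n(E° − E)/0.0592 = −1.216.
The balanced reaction is 2 Cr³⁺(aq) + Mn(s) → 2 Cr²⁺(aq) + Mn²⁺(aq), so Q = ([Cr²⁺(aq)]^2·[Mn²⁺(aq)]) / [Cr³⁺(aq)]^2.
Substituting the known concentrations and solving, log [Mn²⁺(aq)] = −2.080 and [Mn²⁺(aq)] = 0.0083 M.

0.0083 M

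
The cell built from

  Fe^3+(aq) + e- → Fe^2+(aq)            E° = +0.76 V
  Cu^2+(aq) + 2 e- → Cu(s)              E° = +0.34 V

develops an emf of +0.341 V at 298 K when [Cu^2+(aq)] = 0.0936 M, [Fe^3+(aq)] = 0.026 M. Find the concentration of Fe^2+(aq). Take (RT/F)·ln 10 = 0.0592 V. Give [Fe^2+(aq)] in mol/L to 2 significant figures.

Fe³⁺/Fe²⁺ is the cathode (higher E°); E°cell = +0.76 − (+0.34) = +0.42 V with n = 2.
Rearranging E = E° − (0.0592/n)·log Q gives log Q = 2(+0.42 − (+0.341))/0.0592 = 2.669.
For 2 Fe^3+(aq) + Cu(s) → 2 Fe^2+(aq) + Cu^2+(aq), the reaction quotient is Q = ([Fe^2+(aq)]^2·[Cu^2+(aq)]) / [Fe^3+(aq)]^2.
Isolating [Fe^2+(aq)] in Q = 10^{2.669} yields log [Fe^2+(aq)] = 0.264, i.e. 1.8 M.

1.8 M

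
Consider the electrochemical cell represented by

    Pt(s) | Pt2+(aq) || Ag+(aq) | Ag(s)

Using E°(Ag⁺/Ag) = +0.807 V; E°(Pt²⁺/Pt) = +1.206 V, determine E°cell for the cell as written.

By convention the left-hand electrode in cell notation is the anode (oxidation) and the right-hand electrode is the cathode (reduction).
E°cell = E°(right) − E°(left) = +0.807 − (+1.206) = −0.399 V.
The negative sign shows that, as written, the cell would require an external voltage to drive the reaction.

−0.399 V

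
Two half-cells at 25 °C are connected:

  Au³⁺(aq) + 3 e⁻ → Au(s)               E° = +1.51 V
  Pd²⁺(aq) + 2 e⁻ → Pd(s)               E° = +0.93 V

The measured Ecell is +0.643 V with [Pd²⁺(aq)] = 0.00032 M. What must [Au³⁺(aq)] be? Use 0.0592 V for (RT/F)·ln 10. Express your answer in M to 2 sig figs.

0.0089 M

The Au³⁺/Au couple has the larger reduction potential, so it is the cathode: E°cell = +1.51 − (+0.93) = +0.58 V and n = 6.
Since E = E° − (0.0592/n)·log Q, log Q = n(E° − E)/0.0592 = −6.385.
Balancing electrons gives 2 Au³⁺(aq) + 3 Pd(s) → 2 Au(s) + 3 Pd²⁺(aq); thus Q = [Pd²⁺(aq)]^3 / [Au³⁺(aq)]^2.
Isolating [Au³⁺(aq)] in Q = 10^{−6.385} yields log [Au³⁺(aq)] = −2.050, i.e. 0.0089 M.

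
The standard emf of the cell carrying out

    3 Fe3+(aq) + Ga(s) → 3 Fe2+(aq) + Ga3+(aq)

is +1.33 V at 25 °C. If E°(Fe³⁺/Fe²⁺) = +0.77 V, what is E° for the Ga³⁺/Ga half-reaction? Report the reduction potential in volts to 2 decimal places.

−0.56 V

In the reaction as written the Fe³⁺/Fe²⁺ couple is reduced (cathode) and Ga³⁺/Ga is oxidized (anode), so E°cell = E°(Fe³⁺/Fe²⁺) − E°(Ga³⁺/Ga).
E°(Ga³⁺/Ga) = E°(cathode) − E°cell = +0.77 − (+1.33) = −0.56 V.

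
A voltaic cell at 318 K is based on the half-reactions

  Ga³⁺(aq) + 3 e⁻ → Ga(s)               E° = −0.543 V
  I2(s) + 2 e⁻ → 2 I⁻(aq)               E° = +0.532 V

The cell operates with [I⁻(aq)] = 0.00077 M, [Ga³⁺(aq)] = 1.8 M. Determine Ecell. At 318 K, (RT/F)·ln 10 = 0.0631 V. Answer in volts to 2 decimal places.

The I₂/I⁻ couple has the more positive E°, so it is the cathode; Ga³⁺/Ga is the anode.
The standard potential is +0.532 − (−0.543) = +1.075 V and the balanced reaction transfers n = 6 electrons.
The balanced reaction is 3 I2(s) + 2 Ga(s) → 6 I⁻(aq) + 2 Ga³⁺(aq), so Q = [I⁻(aq)]^6·[Ga³⁺(aq)]^2 = 6.75×10^−19 and log Q = −18.171.
By the Nernst equation, E = +1.075 − (0.0631/6)·(−18.171) = +1.27 V.

+1.27 V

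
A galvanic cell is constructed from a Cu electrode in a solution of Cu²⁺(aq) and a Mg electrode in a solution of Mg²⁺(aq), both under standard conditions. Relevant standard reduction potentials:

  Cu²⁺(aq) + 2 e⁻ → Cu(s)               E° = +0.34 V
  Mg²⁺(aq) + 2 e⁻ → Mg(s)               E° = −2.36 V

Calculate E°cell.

+2.70 V

The Cu²⁺/Cu couple has the higher E°, so Cu ion is reduced (cathode) and Mg is oxidized (anode).
E°cell = E°(cathode) − E°(anode) = +0.34 − (−2.36) = +2.70 V.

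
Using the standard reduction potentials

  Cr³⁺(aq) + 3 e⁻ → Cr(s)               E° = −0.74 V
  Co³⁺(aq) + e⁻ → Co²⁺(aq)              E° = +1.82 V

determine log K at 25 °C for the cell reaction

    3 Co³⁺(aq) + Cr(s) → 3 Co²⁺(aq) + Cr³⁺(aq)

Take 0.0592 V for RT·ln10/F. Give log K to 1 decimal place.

The Co³⁺/Co²⁺ couple is reduced (cathode); E°cell = +1.82 − (−0.74) = +2.56 V with n = 3.
At equilibrium E = 0, so log K = nE°cell / 0.0592 = (3)(+2.56) / 0.0592 = 129.7.

log K = 129.7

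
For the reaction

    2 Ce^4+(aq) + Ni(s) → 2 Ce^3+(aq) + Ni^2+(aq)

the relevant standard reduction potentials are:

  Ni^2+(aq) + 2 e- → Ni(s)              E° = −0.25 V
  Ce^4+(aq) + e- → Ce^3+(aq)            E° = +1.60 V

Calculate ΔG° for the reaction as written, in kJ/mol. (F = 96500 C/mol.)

−357 kJ/mol

In the reaction as written Ce^4+(aq) is reduced, so the Ce⁴⁺/Ce³⁺ couple is the cathode and Ni²⁺/Ni is the anode.
E°cell = +1.60 − (−0.25) = +1.85 V; balancing electrons gives n = 2.
ΔG° = −nFE°cell = −(2)(96500)(+1.85) J/mol = −357 kJ/mol.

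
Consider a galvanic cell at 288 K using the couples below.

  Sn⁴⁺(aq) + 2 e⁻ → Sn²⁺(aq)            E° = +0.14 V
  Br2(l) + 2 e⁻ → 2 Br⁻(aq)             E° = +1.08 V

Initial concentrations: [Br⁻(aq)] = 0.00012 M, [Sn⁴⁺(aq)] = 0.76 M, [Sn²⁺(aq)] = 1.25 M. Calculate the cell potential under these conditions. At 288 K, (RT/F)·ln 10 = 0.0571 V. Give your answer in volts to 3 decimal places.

Br₂/Br⁻ is reduced (cathode, E° = +1.08 V) and Sn⁴⁺/Sn²⁺ is oxidized (anode).
E°cell = +1.08 − (+0.14) = +0.94 V, with n = 2 electrons transferred.
For the overall reaction Br2(l) + Sn²⁺(aq) → 2 Br⁻(aq) + Sn⁴⁺(aq), Q = ([Br⁻(aq)]^2·[Sn⁴⁺(aq)]) / [Sn²⁺(aq)] = 8.76×10^−9, giving log Q = −8.058.
Applying E = E° − (RT ln10/nF)·log Q gives +0.94 − (0.0571/2)(−8.058) = +1.170 V.

+1.170 V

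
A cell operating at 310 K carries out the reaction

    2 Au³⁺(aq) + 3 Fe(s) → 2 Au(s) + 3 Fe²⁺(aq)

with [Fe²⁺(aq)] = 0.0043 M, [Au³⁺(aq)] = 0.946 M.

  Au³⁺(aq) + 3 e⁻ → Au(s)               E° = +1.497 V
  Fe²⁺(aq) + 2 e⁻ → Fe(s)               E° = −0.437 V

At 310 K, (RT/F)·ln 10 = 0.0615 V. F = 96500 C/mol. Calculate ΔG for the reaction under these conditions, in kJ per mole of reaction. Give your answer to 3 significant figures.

With Au³⁺/Au reduced at the cathode, E°cell = +1.497 − (−0.437) = +1.934 V and n = 6.
Q = [Fe²⁺(aq)]^3 / [Au³⁺(aq)]^2 = 8.88×10^−8, so log Q = −7.051 and E = +1.934 − (0.0615/6)(−7.051) = +2.0063 V.
Finally ΔG = −nFE = −(6)(96500 C/mol)(+2.0063 V) = −1160 kJ/mol.

−1160 kJ/mol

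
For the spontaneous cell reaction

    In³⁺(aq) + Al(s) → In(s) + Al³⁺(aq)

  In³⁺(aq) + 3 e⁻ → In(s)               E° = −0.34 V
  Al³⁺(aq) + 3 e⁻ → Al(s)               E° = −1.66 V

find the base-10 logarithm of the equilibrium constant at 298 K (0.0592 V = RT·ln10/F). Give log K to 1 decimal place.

log K = 66.9

The In³⁺/In couple is reduced (cathode); E°cell = −0.34 − (−1.66) = +1.32 V with n = 3.
At equilibrium E = 0, so log K = nE°cell / 0.0592 = (3)(+1.32) / 0.0592 = 66.9.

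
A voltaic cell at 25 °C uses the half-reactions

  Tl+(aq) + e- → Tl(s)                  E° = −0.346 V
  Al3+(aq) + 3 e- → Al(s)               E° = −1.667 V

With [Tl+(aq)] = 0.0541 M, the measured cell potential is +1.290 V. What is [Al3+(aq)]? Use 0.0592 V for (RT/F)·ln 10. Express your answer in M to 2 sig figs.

0.0059 M

With Tl⁺/Tl at the cathode and Al³⁺/Al at the anode, E°cell = −0.346 − (−1.667) = +1.321 V (n = 3).
Rearranging E = E° − (0.0592/n)·log Q gives log Q = 3(+1.321 − (+1.290))/0.0592 = 1.571.
The balanced reaction is 3 Tl+(aq) + Al(s) → 3 Tl(s) + Al3+(aq), so Q = [Al3+(aq)] / [Tl+(aq)]^3.
Solving for the unknown gives log [Al3+(aq)] = −2.229, so [Al3+(aq)] ≈ 0.0059 M.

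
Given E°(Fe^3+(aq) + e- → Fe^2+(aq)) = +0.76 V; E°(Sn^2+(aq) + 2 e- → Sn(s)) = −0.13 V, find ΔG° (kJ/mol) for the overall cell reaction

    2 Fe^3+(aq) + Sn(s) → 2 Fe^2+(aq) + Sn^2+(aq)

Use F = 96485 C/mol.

−172 kJ/mol

In the reaction as written Fe^3+(aq) is reduced, so the Fe³⁺/Fe²⁺ couple is the cathode and Sn²⁺/Sn is the anode.
E°cell = +0.76 − (−0.13) = +0.89 V; balancing electrons gives n = 2.
ΔG° = −nFE°cell = −(2)(96485)(+0.89) J/mol = −172 kJ/mol.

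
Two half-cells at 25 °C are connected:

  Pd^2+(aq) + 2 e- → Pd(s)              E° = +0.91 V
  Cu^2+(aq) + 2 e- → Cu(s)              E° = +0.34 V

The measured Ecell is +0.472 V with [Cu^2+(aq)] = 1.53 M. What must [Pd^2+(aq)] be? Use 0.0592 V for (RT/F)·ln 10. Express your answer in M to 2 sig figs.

0.00075 M

Pd²⁺/Pd is the cathode (higher E°); E°cell = +0.91 − (+0.34) = +0.57 V with n = 2.
Since E = E° − (0.0592/n)·log Q, log Q = n(E° − E)/0.0592 = 3.311.
For Pd^2+(aq) + Cu(s) → Pd(s) + Cu^2+(aq), the reaction quotient is Q = [Cu^2+(aq)] / [Pd^2+(aq)].
Substituting the known concentrations and solving, log [Pd^2+(aq)] = −3.126 and [Pd^2+(aq)] = 0.00075 M.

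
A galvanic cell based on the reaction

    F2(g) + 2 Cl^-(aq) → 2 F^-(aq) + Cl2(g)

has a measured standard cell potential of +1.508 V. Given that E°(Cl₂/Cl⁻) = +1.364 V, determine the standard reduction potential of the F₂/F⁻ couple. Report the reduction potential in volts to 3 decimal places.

In the reaction as written the F₂/F⁻ couple is reduced (cathode) and Cl₂/Cl⁻ is oxidized (anode), so E°cell = E°(F₂/F⁻) − E°(Cl₂/Cl⁻).
E°(F₂/F⁻) = E°cell + E°(anode) = +1.508 + (+1.364) = +2.872 V.

+2.872 V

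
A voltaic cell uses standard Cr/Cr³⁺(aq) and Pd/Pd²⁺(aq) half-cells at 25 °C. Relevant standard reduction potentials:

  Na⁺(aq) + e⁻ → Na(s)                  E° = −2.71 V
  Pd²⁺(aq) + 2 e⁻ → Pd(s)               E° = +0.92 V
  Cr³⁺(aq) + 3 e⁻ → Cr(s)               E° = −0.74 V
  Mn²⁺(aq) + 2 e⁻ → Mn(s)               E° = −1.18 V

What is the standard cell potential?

+1.66 V

The Pd²⁺/Pd couple has the higher E°, so Pd ion is reduced (cathode) and Cr is oxidized (anode).
E°cell = E°(cathode) − E°(anode) = +0.92 − (−0.74) = +1.66 V.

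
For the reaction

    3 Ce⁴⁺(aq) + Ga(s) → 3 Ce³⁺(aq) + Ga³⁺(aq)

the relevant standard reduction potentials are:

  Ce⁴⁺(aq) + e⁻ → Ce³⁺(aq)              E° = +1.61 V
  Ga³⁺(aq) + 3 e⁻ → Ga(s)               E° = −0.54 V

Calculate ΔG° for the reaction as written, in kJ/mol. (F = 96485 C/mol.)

−622 kJ/mol

In the reaction as written Ce⁴⁺(aq) is reduced, so the Ce⁴⁺/Ce³⁺ couple is the cathode and Ga³⁺/Ga is the anode.
E°cell = +1.61 − (−0.54) = +2.15 V; balancing electrons gives n = 3.
ΔG° = −nFE°cell = −(3)(96485)(+2.15) J/mol = −622 kJ/mol.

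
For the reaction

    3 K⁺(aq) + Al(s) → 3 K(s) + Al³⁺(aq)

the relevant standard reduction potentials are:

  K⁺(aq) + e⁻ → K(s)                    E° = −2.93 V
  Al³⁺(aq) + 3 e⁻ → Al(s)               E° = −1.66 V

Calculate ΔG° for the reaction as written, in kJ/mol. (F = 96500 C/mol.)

In the reaction as written K⁺(aq) is reduced, so the K⁺/K couple is the cathode and Al³⁺/Al is the anode.
E°cell = −2.93 − (−1.66) = −1.27 V; balancing electrons gives n = 3.
ΔG° = −nFE°cell = −(3)(96500)(−1.27) J/mol = +368 kJ/mol.

+368 kJ/mol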